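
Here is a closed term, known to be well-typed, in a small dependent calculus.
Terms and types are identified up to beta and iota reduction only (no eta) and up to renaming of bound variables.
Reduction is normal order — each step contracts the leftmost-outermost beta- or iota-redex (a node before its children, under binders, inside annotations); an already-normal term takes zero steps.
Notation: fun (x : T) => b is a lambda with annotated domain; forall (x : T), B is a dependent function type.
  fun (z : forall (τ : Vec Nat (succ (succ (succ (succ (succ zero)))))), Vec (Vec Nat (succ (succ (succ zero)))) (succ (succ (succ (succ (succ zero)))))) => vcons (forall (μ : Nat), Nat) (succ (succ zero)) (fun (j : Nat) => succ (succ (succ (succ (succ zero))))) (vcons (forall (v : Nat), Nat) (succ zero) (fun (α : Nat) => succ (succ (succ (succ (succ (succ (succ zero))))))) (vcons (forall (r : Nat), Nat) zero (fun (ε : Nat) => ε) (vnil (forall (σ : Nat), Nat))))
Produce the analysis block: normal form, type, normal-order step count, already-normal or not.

normal form:
  fun (z : forall (τ : Vec Nat (succ (succ (succ (succ (succ zero)))))), Vec (Vec Nat (succ (succ (succ zero)))) (succ (succ (succ (succ (succ zero)))))) => vcons (forall (μ : Nat), Nat) (succ (succ zero)) (fun (j : Nat) => succ (succ (succ (succ (succ zero))))) (vcons (forall (v : Nat), Nat) (succ zero) (fun (α : Nat) => succ (succ (succ (succ (succ (succ (succ zero))))))) (vcons (forall (r : Nat), Nat) zero (fun (ε : Nat) => ε) (vnil (forall (σ : Nat), Nat))))
inferred type:
  forall (z : forall (τ : Vec Nat (succ (succ (succ (succ (succ zero)))))), Vec (Vec Nat (succ (succ (succ zero)))) (succ (succ (succ (succ (succ zero)))))), Vec (forall (μ : Nat), Nat) (succ (succ (succ zero)))
normal-order step count: 0
started in normal form: yes


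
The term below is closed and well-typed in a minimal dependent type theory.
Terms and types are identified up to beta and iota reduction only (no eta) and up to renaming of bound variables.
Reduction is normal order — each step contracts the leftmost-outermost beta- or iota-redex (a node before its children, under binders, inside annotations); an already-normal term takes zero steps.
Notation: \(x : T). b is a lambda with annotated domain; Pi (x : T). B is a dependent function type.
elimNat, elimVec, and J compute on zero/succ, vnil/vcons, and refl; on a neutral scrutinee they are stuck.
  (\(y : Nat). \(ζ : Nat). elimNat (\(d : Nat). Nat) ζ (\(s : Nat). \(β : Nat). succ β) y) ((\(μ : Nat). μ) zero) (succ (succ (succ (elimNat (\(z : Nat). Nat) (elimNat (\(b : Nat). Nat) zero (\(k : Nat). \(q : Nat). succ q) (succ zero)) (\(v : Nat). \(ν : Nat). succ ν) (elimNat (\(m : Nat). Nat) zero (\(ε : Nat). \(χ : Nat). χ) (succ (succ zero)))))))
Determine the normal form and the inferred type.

normal form:
  succ (succ (succ (succ zero)))
type:
  Nat


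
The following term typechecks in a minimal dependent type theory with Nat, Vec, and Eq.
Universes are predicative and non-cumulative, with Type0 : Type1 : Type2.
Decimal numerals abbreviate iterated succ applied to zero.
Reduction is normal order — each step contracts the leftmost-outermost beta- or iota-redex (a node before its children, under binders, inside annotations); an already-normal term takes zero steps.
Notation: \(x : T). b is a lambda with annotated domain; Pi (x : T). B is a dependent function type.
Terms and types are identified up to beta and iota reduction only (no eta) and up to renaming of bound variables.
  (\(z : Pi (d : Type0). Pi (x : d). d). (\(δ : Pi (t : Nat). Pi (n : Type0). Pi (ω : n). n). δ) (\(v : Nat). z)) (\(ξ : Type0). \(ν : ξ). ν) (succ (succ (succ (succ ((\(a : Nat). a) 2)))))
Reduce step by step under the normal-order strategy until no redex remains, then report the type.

reduction (normal order):
  (\(z : Pi (d : Type0). Pi (x : d). d). (\(δ : Pi (t : Nat). Pi (n : Type0). Pi (ω : n). n). δ) (\(v : Nat). z)) (\(ξ : Type0). \(ν : ξ). ν) (succ (succ (succ (succ ((\(a : Nat). a) 2)))))
  ~> (\(z : Pi (d : Nat). Pi (x : Type0). Pi (δ : x). x). z) (\(t : Nat). \(n : Type0). \(ω : n). ω) (succ (succ (succ (succ ((\(v : Nat). v) 2)))))
  ~> (\(z : Nat). \(d : Type0). \(x : d). x) (succ (succ (succ (succ ((\(δ : Nat). δ) 2)))))
  ~> \(z : Type0). \(d : z). d
inferred type:
  Pi (z : Type0). Pi (d : z). z


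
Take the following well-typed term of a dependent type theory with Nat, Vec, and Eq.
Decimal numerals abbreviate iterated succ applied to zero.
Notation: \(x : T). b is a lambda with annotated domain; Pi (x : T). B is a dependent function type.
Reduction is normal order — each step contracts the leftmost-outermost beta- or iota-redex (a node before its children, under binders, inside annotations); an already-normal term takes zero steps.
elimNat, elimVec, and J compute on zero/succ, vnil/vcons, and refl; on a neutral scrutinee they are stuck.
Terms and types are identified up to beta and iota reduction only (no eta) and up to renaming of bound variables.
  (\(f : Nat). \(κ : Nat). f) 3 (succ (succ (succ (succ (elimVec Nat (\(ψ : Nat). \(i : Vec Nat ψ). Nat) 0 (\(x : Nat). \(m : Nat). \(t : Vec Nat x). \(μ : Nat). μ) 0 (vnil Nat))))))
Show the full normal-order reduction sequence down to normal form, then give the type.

reduction (normal order):
  (\(f : Nat). \(κ : Nat). f) 3 (succ (succ (succ (succ (elimVec Nat (\(ψ : Nat). \(i : Vec Nat ψ). Nat) 0 (\(x : Nat). \(m : Nat). \(t : Vec Nat x). \(μ : Nat). μ) 0 (vnil Nat))))))
  ~> (\(f : Nat). 3) (succ (succ (succ (succ (elimVec Nat (\(κ : Nat). \(ψ : Vec Nat κ). Nat) 0 (\(i : Nat). \(x : Nat). \(m : Vec Nat i). \(t : Nat). t) 0 (vnil Nat))))))
  ~> 3
type:
  Nat


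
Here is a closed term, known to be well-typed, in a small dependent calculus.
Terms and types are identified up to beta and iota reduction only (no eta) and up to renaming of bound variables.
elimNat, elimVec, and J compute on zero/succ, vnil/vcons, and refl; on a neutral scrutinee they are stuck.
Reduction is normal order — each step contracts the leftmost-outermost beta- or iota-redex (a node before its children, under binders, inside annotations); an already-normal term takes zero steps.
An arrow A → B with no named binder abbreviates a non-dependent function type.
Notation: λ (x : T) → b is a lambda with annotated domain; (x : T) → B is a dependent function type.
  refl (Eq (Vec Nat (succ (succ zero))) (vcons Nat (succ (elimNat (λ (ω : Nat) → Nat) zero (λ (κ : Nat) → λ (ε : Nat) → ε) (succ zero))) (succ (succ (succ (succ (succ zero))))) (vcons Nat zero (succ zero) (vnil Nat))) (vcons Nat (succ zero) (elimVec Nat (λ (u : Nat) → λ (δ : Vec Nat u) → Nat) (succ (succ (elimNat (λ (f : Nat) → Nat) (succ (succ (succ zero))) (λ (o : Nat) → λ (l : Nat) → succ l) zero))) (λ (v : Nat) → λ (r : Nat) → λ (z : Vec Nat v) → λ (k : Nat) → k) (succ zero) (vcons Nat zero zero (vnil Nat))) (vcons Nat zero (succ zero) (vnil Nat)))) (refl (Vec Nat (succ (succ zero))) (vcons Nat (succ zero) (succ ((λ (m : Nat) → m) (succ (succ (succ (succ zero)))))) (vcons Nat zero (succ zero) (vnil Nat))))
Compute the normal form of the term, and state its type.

reduced normal form:
  refl (Eq (Vec Nat (succ (succ zero))) (vcons Nat (succ zero) (succ (succ (succ (succ (succ zero))))) (vcons Nat zero (succ zero) (vnil Nat))) (vcons Nat (succ zero) (succ (succ (succ (succ (succ zero))))) (vcons Nat zero (succ zero) (vnil Nat)))) (refl (Vec Nat (succ (succ zero))) (vcons Nat (succ zero) (succ (succ (succ (succ (succ zero))))) (vcons Nat zero (succ zero) (vnil Nat))))
inferred type:
  Eq (Eq (Vec Nat (succ (succ zero))) (vcons Nat (succ zero) (succ (succ (succ (succ (succ zero))))) (vcons Nat zero (succ zero) (vnil Nat))) (vcons Nat (succ zero) (succ (succ (succ (succ (succ zero))))) (vcons Nat zero (succ zero) (vnil Nat)))) (refl (Vec Nat (succ (succ zero))) (vcons Nat (succ zero) (succ (succ (succ (succ (succ zero))))) (vcons Nat zero (succ zero) (vnil Nat)))) (refl (Vec Nat (succ (succ zero))) (vcons Nat (succ zero) (succ (succ (succ (succ (succ zero))))) (vcons Nat zero (succ zero) (vnil Nat))))
observation: the first redex contracted is an elimNat iota-redex; the normal form is reached in 12 normal-order steps.


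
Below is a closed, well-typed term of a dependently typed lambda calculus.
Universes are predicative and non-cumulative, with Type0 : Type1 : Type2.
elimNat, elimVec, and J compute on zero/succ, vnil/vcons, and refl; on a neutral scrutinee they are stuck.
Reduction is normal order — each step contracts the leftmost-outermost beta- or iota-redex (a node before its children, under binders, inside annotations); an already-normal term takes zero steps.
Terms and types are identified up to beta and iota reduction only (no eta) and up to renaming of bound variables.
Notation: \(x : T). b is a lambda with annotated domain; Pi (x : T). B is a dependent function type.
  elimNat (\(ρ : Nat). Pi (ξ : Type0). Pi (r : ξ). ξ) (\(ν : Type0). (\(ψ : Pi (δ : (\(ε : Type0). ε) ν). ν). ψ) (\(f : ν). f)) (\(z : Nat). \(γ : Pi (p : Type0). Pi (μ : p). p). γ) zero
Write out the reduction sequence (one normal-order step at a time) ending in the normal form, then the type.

normal-order reduction:
  elimNat (\(ρ : Nat). Pi (ξ : Type0). Pi (r : ξ). ξ) (\(ν : Type0). (\(ψ : Pi (δ : (\(ε : Type0). ε) ν). ν). ψ) (\(f : ν). f)) (\(z : Nat). \(γ : Pi (p : Type0). Pi (μ : p). p). γ) zero
  ~> \(ρ : Type0). (\(ξ : Pi (r : (\(ν : Type0). ν) ρ). ρ). ξ) (\(ψ : ρ). ψ)
  ~> \(ρ : Type0). \(ξ : ρ). ξ
inferred type:
  Pi (ρ : Type0). Pi (ξ : ρ). ρ


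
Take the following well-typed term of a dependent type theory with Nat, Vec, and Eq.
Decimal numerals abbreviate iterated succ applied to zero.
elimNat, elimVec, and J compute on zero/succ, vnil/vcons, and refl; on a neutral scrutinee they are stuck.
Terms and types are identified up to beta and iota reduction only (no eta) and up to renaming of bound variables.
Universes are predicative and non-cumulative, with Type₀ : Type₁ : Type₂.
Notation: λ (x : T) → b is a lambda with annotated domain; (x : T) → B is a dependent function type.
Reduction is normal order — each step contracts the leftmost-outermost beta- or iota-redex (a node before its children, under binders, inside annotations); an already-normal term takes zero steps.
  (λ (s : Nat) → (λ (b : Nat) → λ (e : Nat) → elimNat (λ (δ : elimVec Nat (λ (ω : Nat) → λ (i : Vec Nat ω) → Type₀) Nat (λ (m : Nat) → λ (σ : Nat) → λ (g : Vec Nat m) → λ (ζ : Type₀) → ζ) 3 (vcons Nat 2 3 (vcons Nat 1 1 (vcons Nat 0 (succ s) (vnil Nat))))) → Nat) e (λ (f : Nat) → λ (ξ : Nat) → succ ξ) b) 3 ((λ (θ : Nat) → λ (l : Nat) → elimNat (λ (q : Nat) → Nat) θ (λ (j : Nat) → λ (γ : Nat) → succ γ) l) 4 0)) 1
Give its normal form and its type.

normal form:
  7
the term's type:
  Nat


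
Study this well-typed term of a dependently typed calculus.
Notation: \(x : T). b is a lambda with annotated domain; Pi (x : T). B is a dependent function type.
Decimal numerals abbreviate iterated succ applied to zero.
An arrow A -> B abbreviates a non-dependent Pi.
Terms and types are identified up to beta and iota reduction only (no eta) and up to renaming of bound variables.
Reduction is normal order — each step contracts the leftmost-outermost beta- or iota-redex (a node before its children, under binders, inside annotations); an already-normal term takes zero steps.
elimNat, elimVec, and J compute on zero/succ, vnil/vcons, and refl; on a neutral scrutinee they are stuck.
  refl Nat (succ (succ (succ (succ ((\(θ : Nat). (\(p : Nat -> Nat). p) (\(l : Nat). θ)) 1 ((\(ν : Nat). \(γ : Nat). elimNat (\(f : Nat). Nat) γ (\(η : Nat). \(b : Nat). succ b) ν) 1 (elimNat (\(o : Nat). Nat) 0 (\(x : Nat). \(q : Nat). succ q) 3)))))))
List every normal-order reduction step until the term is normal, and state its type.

normal-order reduction sequence:
  refl Nat (succ (succ (succ (succ ((\(θ : Nat). (\(p : Nat -> Nat). p) (\(l : Nat). θ)) 1 ((\(ν : Nat). \(γ : Nat). elimNat (\(f : Nat). Nat) γ (\(η : Nat). \(b : Nat). succ b) ν) 1 (elimNat (\(o : Nat). Nat) 0 (\(x : Nat). \(q : Nat). succ q) 3)))))))
  ~> refl Nat (succ (succ (succ (succ ((\(θ : Nat -> Nat). θ) (\(p : Nat). 1) ((\(l : Nat). \(ν : Nat). elimNat (\(γ : Nat). Nat) ν (\(f : Nat). \(η : Nat). succ η) l) 1 (elimNat (\(b : Nat). Nat) 0 (\(o : Nat). \(x : Nat). succ x) 3)))))))
  ~> refl Nat (succ (succ (succ (succ ((\(θ : Nat). 1) ((\(p : Nat). \(l : Nat). elimNat (\(ν : Nat). Nat) l (\(γ : Nat). \(f : Nat). succ f) p) 1 (elimNat (\(η : Nat). Nat) 0 (\(b : Nat). \(o : Nat). succ o) 3)))))))
  ~> refl Nat 5
inferred type:
  Eq Nat 5 5


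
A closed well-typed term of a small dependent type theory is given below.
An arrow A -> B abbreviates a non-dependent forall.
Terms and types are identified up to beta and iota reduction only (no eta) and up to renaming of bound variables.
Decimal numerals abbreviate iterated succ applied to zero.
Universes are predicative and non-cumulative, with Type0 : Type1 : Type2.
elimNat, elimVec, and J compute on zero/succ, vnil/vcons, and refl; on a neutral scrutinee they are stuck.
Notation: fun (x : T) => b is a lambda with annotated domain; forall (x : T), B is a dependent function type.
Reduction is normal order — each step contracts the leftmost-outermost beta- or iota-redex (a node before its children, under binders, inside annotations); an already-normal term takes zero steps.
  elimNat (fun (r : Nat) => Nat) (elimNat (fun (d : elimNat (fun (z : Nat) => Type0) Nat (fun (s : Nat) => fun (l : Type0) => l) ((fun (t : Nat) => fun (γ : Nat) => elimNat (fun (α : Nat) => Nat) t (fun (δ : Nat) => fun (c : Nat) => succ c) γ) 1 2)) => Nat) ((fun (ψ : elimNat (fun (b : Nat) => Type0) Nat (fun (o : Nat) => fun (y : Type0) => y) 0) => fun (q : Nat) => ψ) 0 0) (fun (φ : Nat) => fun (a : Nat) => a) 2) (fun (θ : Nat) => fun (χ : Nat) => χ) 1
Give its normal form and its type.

reduced normal form:
  0
the term's type:
  Nat


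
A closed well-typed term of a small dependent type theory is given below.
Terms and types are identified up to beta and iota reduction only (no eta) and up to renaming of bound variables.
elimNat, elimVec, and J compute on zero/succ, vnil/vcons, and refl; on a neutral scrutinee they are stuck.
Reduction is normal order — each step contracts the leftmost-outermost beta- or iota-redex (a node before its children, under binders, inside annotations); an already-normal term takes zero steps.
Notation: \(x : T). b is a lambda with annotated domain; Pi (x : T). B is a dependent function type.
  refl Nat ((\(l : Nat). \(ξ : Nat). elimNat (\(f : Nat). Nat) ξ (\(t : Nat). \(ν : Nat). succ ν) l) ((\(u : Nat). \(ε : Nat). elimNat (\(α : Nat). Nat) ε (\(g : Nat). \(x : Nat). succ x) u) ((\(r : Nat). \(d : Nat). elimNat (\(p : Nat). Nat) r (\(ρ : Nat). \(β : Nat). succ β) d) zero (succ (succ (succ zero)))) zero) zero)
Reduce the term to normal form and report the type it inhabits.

normal form:
  refl Nat (succ (succ (succ zero)))
type:
  Eq Nat (succ (succ (succ zero))) (succ (succ (succ zero)))
observation: contracting a beta-redex first, the term normalizes in 36 steps.


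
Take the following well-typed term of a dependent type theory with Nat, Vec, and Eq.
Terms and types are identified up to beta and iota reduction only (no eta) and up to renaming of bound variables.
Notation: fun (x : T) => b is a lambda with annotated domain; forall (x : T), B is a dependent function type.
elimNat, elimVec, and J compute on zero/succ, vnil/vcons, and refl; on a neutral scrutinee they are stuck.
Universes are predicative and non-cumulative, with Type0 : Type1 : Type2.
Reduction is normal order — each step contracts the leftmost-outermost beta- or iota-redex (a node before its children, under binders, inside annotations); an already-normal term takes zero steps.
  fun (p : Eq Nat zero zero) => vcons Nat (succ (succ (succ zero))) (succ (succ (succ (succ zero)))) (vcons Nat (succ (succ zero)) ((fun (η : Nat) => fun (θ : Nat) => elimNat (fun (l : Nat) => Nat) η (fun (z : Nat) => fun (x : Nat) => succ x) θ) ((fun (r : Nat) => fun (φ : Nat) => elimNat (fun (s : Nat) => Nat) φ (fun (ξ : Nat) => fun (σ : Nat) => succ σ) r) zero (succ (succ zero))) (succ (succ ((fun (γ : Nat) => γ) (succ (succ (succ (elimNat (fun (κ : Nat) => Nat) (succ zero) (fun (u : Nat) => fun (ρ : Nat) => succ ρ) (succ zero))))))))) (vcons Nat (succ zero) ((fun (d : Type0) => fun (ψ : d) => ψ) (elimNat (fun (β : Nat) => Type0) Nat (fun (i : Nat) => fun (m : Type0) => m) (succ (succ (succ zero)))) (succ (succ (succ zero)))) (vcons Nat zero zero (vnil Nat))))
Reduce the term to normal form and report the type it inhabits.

resulting normal form:
  fun (p : Eq Nat zero zero) => vcons Nat (succ (succ (succ zero))) (succ (succ (succ (succ zero)))) (vcons Nat (succ (succ zero)) (succ (succ (succ (succ (succ (succ (succ (succ (succ zero))))))))) (vcons Nat (succ zero) (succ (succ (succ zero))) (vcons Nat zero zero (vnil Nat))))
inferred type:
  forall (p : Eq Nat zero zero), Vec Nat (succ (succ (succ (succ zero))))


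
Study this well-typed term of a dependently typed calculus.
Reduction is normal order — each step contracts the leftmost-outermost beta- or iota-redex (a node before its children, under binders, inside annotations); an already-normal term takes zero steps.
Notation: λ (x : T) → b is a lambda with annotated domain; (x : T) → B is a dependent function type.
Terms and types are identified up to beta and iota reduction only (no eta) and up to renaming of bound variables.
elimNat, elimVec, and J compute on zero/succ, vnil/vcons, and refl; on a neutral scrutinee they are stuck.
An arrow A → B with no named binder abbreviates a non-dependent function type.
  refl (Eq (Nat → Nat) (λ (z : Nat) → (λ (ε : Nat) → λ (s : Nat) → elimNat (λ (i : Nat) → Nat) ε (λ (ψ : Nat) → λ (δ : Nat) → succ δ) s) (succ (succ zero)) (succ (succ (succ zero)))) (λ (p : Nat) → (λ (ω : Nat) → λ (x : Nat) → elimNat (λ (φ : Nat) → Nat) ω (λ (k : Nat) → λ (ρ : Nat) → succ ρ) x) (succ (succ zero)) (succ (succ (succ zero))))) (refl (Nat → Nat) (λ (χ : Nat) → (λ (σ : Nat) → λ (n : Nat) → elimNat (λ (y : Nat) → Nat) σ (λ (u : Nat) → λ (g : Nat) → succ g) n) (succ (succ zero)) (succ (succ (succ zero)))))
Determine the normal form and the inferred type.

normal form:
  refl (Eq (Nat → Nat) (λ (z : Nat) → succ (succ (succ (succ (succ zero))))) (λ (ε : Nat) → succ (succ (succ (succ (succ zero)))))) (refl (Nat → Nat) (λ (s : Nat) → succ (succ (succ (succ (succ zero))))))
inferred type:
  Eq (Eq (Nat → Nat) (λ (z : Nat) → succ (succ (succ (succ (succ zero))))) (λ (ε : Nat) → succ (succ (succ (succ (succ zero)))))) (refl (Nat → Nat) (λ (s : Nat) → succ (succ (succ (succ (succ zero)))))) (refl (Nat → Nat) (λ (i : Nat) → succ (succ (succ (succ (succ zero))))))
observation: the term reaches its normal form after 36 normal-order steps.


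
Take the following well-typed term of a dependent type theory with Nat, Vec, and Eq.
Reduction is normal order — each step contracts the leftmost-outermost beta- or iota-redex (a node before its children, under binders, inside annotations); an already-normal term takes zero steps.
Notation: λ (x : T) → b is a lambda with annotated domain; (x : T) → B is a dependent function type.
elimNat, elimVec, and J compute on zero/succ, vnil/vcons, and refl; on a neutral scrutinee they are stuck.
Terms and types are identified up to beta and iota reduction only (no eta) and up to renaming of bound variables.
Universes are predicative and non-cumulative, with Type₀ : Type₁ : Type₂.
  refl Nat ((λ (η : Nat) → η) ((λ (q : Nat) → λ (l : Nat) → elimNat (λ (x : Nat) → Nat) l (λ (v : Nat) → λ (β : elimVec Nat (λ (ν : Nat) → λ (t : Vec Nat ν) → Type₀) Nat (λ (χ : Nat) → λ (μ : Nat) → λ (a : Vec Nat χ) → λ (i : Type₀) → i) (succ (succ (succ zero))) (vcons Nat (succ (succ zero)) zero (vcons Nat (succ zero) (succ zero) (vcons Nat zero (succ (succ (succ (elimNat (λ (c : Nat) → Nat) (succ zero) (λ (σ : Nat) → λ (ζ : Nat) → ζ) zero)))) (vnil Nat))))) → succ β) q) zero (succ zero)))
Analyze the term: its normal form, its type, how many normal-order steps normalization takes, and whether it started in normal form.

resulting normal form:
  refl Nat (succ zero)
inferred type:
  Eq Nat (succ zero) (succ zero)
normal-order step count: 4
already normal: no
first contracted redex: a beta-redex


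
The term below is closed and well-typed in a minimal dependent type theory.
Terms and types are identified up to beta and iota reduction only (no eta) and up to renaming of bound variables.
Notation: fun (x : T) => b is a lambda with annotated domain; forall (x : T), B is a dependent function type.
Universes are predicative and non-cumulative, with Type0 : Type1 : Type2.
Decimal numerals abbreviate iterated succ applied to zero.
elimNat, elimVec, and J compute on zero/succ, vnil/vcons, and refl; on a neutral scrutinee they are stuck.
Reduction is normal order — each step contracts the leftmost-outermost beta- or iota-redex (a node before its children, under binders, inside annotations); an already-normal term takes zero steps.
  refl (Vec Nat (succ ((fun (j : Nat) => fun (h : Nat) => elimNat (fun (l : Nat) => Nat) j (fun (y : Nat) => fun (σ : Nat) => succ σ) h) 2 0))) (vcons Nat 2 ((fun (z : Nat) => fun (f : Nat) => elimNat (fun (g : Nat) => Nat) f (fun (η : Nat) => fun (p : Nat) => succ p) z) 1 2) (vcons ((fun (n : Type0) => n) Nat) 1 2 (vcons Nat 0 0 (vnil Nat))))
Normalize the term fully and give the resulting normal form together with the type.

normal form:
  refl (Vec Nat 3) (vcons Nat 2 3 (vcons Nat 1 2 (vcons Nat 0 0 (vnil Nat))))
type:
  Eq (Vec Nat 3) (vcons Nat 2 3 (vcons Nat 1 2 (vcons Nat 0 0 (vnil Nat)))) (vcons Nat 2 3 (vcons Nat 1 2 (vcons Nat 0 0 (vnil Nat))))


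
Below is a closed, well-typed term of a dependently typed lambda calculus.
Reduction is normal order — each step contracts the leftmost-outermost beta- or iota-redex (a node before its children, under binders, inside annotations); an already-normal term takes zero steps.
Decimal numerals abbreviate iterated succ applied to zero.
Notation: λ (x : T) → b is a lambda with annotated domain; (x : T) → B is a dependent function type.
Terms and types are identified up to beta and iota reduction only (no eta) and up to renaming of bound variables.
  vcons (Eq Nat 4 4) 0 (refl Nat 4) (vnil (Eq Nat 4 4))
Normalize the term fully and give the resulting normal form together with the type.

resulting normal form:
  vcons (Eq Nat 4 4) 0 (refl Nat 4) (vnil (Eq Nat 4 4))
inferred type:
  Vec (Eq Nat 4 4) 1


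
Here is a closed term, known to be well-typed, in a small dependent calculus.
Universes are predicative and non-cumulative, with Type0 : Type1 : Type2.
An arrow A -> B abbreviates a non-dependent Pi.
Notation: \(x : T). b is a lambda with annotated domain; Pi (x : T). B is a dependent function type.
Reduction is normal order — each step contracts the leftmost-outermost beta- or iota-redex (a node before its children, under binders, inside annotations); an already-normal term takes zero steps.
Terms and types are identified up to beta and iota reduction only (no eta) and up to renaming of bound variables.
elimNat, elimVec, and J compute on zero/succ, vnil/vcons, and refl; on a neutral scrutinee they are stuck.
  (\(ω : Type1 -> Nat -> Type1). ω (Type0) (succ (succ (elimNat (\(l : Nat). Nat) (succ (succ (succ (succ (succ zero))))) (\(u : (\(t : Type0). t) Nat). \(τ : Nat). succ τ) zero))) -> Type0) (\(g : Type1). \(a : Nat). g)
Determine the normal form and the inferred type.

normal form:
  Type0 -> Type0
type:
  Type1
observation: contracting a beta-redex first, the term normalizes in 3 steps.


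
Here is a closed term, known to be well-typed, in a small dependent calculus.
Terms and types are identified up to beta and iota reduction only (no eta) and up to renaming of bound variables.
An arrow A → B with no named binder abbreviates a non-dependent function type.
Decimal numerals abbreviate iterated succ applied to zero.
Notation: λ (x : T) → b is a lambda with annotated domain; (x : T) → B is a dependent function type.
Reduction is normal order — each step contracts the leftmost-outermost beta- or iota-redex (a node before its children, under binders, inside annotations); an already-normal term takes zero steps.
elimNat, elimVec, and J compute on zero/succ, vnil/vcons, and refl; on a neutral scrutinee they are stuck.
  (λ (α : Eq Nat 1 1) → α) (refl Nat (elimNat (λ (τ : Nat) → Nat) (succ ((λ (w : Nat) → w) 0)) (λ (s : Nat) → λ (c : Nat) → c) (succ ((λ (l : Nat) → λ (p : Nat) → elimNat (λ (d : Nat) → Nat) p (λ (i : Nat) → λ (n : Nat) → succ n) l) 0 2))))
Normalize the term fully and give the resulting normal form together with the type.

reduced normal form:
  refl Nat 1
inferred type:
  Eq Nat 1 1
observation: reduction starts at a beta-redex, and 15 normal-order steps reach the normal form.


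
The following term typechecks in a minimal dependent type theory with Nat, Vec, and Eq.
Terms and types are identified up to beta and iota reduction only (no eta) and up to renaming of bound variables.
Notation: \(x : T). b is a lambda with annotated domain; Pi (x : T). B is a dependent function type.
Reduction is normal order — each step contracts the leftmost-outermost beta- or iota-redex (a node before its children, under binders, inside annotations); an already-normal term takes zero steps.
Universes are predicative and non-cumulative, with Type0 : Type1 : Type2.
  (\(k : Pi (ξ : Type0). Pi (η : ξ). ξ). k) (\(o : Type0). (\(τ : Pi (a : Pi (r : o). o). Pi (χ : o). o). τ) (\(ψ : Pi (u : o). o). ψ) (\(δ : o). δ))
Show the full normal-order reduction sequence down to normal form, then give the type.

normal-order reduction:
  (\(k : Pi (ξ : Type0). Pi (η : ξ). ξ). k) (\(o : Type0). (\(τ : Pi (a : Pi (r : o). o). Pi (χ : o). o). τ) (\(ψ : Pi (u : o). o). ψ) (\(δ : o). δ))
  ~> \(k : Type0). (\(ξ : Pi (η : Pi (o : k). k). Pi (τ : k). k). ξ) (\(a : Pi (r : k). k). a) (\(χ : k). χ)
  ~> \(k : Type0). (\(ξ : Pi (η : k). k). ξ) (\(o : k). o)
  ~> \(k : Type0). \(ξ : k). ξ
inferred type:
  Pi (k : Type0). Pi (ξ : k). k


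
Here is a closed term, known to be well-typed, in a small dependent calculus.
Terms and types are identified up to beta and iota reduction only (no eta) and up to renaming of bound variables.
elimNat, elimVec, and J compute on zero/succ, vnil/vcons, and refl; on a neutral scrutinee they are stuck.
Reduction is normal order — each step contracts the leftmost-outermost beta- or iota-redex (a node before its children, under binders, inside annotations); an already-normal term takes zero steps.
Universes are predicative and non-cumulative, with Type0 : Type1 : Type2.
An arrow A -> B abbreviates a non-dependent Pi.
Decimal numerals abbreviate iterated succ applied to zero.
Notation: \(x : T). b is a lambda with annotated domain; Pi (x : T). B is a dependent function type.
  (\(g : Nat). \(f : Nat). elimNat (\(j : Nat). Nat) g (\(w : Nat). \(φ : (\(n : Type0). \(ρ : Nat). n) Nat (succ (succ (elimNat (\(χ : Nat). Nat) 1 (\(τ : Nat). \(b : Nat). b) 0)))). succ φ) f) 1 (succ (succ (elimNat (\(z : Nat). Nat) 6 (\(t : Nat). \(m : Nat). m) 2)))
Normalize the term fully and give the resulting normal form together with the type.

reduced normal form:
  9
the term's type:
  Nat
observation: 36 normal-order steps separate the term from its normal form.


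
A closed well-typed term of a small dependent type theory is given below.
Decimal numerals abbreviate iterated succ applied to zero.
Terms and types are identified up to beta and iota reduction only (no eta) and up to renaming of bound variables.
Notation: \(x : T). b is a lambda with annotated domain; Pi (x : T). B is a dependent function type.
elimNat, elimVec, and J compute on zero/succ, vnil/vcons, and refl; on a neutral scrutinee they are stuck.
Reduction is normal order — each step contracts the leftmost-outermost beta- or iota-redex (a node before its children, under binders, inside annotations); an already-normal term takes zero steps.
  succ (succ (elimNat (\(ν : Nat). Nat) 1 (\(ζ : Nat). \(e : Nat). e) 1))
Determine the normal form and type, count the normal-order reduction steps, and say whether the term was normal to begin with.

normal form:
  3
inferred type:
  Nat
reduction steps (normal order): 4
started in normal form: no
first redex: an elimNat iota-redex


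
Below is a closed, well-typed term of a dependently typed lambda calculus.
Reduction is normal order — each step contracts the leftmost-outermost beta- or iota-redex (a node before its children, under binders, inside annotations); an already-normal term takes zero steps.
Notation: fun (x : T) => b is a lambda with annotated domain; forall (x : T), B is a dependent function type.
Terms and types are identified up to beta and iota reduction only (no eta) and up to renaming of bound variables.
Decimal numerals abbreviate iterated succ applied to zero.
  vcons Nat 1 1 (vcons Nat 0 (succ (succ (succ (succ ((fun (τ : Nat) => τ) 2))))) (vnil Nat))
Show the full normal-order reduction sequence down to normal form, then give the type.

reduction (normal order):
  vcons Nat 1 1 (vcons Nat 0 (succ (succ (succ (succ ((fun (τ : Nat) => τ) 2))))) (vnil Nat))
  ~> vcons Nat 1 1 (vcons Nat 0 6 (vnil Nat))
inferred type:
  Vec Nat 2


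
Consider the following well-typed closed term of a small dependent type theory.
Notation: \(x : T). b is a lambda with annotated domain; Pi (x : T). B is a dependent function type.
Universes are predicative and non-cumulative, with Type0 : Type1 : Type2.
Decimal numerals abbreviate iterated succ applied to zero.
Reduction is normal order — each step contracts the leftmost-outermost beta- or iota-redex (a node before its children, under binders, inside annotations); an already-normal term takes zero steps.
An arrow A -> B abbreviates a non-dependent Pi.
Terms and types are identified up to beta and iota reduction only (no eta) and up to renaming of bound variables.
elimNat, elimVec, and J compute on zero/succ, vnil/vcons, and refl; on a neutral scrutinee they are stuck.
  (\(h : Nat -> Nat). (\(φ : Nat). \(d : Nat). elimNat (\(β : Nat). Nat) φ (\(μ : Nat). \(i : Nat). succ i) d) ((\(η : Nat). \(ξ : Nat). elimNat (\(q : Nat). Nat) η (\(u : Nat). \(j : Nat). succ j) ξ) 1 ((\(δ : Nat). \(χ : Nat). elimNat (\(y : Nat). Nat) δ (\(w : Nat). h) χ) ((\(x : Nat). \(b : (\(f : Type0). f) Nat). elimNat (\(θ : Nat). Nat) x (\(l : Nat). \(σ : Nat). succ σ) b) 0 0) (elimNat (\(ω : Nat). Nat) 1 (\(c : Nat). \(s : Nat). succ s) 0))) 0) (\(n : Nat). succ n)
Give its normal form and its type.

resulting normal form:
  2
type:
  Nat
observation: 20 normal-order steps separate the term from its normal form.


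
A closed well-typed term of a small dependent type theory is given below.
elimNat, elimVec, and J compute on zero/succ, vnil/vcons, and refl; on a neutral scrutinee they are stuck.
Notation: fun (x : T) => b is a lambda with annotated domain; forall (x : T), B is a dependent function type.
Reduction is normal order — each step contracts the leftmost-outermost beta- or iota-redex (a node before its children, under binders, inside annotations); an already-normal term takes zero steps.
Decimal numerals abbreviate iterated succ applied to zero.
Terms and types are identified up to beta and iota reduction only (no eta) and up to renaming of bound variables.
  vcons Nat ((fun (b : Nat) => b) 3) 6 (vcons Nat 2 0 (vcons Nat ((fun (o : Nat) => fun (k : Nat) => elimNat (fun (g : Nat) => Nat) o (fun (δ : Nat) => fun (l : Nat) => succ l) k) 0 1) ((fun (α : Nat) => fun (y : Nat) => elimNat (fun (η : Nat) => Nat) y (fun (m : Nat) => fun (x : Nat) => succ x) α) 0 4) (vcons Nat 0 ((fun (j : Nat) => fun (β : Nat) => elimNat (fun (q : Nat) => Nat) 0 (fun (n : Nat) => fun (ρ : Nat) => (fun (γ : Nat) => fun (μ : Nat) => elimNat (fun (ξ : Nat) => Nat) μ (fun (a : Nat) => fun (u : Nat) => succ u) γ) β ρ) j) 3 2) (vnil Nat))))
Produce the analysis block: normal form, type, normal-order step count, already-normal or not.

normal form:
  vcons Nat 3 6 (vcons Nat 2 0 (vcons Nat 1 4 (vcons Nat 0 6 (vnil Nat))))
the term's type:
  Vec Nat 4
reduction steps (normal order): 49
already normal: no
first redex: a beta-redex


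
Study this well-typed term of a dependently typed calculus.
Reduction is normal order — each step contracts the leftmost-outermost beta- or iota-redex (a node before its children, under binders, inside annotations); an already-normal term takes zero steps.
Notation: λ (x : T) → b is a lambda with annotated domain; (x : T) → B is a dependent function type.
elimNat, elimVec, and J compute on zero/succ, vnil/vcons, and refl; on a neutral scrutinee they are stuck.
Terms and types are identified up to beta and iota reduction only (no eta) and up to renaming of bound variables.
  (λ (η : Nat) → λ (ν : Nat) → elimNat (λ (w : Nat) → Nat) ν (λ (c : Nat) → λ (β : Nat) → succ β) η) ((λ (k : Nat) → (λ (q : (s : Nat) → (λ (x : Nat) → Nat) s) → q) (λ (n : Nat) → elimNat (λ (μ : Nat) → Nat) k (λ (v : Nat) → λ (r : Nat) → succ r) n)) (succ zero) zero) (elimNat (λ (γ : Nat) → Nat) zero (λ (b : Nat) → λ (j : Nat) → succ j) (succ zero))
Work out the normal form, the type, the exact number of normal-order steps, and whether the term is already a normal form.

resulting normal form:
  succ (succ zero)
inferred type:
  Nat
steps to reach normal form (normal order): 14
started in normal form: no
first contracted redex: a beta-redex


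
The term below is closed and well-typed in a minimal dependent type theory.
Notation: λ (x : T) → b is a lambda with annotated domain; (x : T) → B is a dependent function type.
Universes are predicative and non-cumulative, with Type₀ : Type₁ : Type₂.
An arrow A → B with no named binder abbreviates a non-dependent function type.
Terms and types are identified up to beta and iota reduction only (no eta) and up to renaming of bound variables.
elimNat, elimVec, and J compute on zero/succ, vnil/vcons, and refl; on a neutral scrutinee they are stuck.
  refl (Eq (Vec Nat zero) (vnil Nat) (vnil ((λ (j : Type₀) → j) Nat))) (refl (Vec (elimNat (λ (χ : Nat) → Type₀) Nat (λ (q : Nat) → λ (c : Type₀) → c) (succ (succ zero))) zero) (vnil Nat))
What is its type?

the term's type:
  Eq (Eq (Vec Nat zero) (vnil Nat) (vnil Nat)) (refl (Vec Nat zero) (vnil Nat)) (refl (Vec Nat zero) (vnil Nat))


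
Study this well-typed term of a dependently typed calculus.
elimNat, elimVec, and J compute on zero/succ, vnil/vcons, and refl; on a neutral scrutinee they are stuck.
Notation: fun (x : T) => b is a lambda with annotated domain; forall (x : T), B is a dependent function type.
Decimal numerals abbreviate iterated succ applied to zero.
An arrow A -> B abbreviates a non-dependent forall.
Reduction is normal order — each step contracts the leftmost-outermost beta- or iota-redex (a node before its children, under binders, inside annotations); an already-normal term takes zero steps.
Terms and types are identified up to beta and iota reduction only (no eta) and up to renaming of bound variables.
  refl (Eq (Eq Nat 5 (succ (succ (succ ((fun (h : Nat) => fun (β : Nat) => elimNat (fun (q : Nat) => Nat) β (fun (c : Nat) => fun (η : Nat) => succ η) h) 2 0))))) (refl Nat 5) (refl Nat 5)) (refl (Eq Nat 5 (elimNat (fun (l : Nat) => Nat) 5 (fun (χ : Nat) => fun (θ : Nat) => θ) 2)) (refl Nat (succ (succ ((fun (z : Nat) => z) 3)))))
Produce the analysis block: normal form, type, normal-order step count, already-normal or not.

reduced normal form:
  refl (Eq (Eq Nat 5 5) (refl Nat 5) (refl Nat 5)) (refl (Eq Nat 5 5) (refl Nat 5))
the term's type:
  Eq (Eq (Eq Nat 5 5) (refl Nat 5) (refl Nat 5)) (refl (Eq Nat 5 5) (refl Nat 5)) (refl (Eq Nat 5 5) (refl Nat 5))
normal-order step count: 17
already normal: no
first contracted redex: a beta-redex


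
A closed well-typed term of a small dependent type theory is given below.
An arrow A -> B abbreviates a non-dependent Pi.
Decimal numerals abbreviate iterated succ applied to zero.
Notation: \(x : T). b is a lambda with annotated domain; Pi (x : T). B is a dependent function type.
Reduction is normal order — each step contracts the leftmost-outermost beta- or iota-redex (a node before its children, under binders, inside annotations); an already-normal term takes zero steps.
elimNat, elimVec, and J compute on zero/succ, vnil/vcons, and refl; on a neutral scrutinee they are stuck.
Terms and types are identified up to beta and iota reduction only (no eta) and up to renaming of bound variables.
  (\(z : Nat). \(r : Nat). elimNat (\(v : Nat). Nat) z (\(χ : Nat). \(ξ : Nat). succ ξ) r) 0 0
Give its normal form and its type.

resulting normal form:
  0
inferred type:
  Nat
observation: normalization takes exactly 3 steps under the normal-order strategy.


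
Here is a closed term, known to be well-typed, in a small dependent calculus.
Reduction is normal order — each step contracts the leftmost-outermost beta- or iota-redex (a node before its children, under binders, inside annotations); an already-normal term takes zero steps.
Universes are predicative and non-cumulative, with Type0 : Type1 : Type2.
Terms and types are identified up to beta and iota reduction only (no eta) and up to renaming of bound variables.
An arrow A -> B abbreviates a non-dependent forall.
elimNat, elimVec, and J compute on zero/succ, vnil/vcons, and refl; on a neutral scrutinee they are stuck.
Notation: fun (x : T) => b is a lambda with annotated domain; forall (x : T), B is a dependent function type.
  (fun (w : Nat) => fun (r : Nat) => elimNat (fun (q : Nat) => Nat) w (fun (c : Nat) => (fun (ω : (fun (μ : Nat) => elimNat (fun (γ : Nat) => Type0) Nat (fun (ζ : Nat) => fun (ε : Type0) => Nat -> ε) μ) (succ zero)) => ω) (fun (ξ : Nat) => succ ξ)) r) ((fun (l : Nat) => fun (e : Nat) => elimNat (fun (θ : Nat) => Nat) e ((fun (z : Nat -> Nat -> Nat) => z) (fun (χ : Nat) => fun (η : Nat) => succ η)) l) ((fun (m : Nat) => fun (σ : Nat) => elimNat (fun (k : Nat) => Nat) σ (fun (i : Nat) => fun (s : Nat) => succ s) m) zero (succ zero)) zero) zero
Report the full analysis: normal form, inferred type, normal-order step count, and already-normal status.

resulting normal form:
  succ zero
inferred type:
  Nat
steps to reach normal form (normal order): 13
started in normal form: no
first redex: a beta-redex


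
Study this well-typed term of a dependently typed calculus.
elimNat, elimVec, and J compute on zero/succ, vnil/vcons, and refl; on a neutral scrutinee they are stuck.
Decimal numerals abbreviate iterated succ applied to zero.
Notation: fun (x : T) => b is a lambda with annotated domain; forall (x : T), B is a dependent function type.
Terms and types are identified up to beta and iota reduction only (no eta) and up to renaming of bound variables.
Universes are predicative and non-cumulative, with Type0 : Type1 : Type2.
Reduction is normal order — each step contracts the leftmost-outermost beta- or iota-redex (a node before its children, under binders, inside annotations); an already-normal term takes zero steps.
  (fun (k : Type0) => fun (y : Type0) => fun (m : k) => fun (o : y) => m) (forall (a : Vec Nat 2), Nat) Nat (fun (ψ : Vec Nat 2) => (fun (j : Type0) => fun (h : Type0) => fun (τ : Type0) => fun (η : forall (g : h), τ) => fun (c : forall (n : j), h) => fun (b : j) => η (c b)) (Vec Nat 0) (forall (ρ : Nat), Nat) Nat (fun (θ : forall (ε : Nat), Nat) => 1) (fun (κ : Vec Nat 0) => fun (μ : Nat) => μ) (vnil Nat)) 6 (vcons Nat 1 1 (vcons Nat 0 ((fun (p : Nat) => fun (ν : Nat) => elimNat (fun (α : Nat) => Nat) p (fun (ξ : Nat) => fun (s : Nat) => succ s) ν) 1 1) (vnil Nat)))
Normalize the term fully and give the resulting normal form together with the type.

normal form:
  1
the term's type:
  Nat
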